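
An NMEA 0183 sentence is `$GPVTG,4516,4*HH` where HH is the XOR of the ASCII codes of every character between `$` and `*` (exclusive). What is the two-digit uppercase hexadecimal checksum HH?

XOR the ASCII codes of the payload characters:
  'G' = 0x47 → acc = 0x47
  'P' = 0x50 → acc = 0x17
  'V' = 0x56 → acc = 0x41
  'T' = 0x54 → acc = 0x15
  'G' = 0x47 → acc = 0x52
  ',' = 0x2C → acc = 0x7E
  '4' = 0x34 → acc = 0x4A
  '5' = 0x35 → acc = 0x7F
  '1' = 0x31 → acc = 0x4E
  '6' = 0x36 → acc = 0x78
  ',' = 0x2C → acc = 0x54
  '4' = 0x34 → acc = 0x60
Checksum = 0x60.

60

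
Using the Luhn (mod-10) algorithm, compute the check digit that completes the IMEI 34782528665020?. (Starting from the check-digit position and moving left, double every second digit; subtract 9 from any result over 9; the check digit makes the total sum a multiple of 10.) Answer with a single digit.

7

Partial digits right→left: 0 2 0 5 6 6 8 2 5 2 8 7 4 3
Double every second digit counting from the check-digit position (so the 1st, 3rd, 5th, ... of the partial from the right).
  doubled (with −9 where >9): 0 0 3 7 1 7 8 → sum 26
  kept as-is: 2 5 6 2 2 7 3 → sum 27
Total = 26 + 27 = 53.
Check digit = (10 − (53 mod 10)) mod 10 = 7.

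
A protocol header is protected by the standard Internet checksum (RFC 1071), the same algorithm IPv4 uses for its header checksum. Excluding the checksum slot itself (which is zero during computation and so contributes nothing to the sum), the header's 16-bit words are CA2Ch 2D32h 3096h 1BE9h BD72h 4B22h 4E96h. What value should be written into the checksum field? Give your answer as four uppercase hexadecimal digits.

64F6

One's-complement addition (fold any carry out of bit 15 back into bit 0):
  0xCA2C + 0x2D32 = 0x0F75E
  0xF75E + 0x3096 = 0x127F4 → wrap carry → 0x27F5
  0x27F5 + 0x1BE9 = 0x043DE
  0x43DE + 0xBD72 = 0x10150 → wrap carry → 0x0151
  0x0151 + 0x4B22 = 0x04C73
  0x4C73 + 0x4E96 = 0x09B09
One's-complement sum = 0x9B09.
Checksum = ~0x9B09 & 0xFFFF = 0x64F6.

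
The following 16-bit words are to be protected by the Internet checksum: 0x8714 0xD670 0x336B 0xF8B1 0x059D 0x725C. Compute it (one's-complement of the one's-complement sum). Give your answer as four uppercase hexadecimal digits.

FE63

One's-complement addition (fold any carry out of bit 15 back into bit 0):
  0x8714 + 0xD670 = 0x15D84 → wrap carry → 0x5D85
  0x5D85 + 0x336B = 0x090F0
  0x90F0 + 0xF8B1 = 0x189A1 → wrap carry → 0x89A2
  0x89A2 + 0x059D = 0x08F3F
  0x8F3F + 0x725C = 0x1019B → wrap carry → 0x019C
One's-complement sum = 0x019C.
Checksum = ~0x019C & 0xFFFF = 0xFE63.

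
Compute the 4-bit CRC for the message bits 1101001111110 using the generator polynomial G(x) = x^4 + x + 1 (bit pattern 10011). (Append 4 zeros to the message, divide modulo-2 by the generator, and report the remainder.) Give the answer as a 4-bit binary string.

0111

Append 4 zeros: 11010011111100000. Divide by 10011 (XOR where the leading bit is 1):
  pos 0: 11010 XOR 10011 = 01001
  pos 1: 10010 XOR 10011 = 00001
  pos 5: 11111 XOR 10011 = 01100
  pos 6: 11001 XOR 10011 = 01010
  pos 7: 10101 XOR 10011 = 00110
  pos 9: 11000 XOR 10011 = 01011
  pos 10: 10110 XOR 10011 = 00101
  pos 12: 10100 XOR 10011 = 00111
Remainder (last 4 bits) = 0111. This is the CRC / FCS.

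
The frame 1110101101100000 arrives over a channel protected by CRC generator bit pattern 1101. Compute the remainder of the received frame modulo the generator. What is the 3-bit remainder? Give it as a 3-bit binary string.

001

Modulo-2 division of 1110101101100000 by 1101:
  pos 0: 1110 XOR 1101 = 0011
  pos 2: 1110 XOR 1101 = 0011
  pos 4: 1111 XOR 1101 = 0010
  pos 6: 1001 XOR 1101 = 0100
  pos 7: 1001 XOR 1101 = 0100
  pos 8: 1000 XOR 1101 = 0101
  pos 9: 1010 XOR 1101 = 0111
  pos 10: 1110 XOR 1101 = 0011
  pos 12: 1100 XOR 1101 = 0001
Remainder = 001 (nonzero — an error is detected).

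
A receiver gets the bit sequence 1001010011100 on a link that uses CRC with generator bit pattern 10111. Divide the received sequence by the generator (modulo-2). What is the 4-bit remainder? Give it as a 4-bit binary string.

Modulo-2 division of 1001010011100 by 10111:
  pos 0: 10010 XOR 10111 = 00101
  pos 2: 10110 XOR 10111 = 00001
  pos 6: 10111 XOR 10111 = 00000
Remainder = 0000 (zero — the frame passes the CRC check).

0000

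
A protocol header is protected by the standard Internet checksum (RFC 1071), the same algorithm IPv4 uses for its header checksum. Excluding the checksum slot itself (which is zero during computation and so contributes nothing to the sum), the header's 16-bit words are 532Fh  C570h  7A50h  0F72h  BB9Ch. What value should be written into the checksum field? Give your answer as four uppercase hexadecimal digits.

A200

One's-complement addition (fold any carry out of bit 15 back into bit 0):
  0x532F + 0xC570 = 0x1189F → wrap carry → 0x18A0
  0x18A0 + 0x7A50 = 0x092F0
  0x92F0 + 0x0F72 = 0x0A262
  0xA262 + 0xBB9C = 0x15DFE → wrap carry → 0x5DFF
One's-complement sum = 0x5DFF.
Checksum = ~0x5DFF & 0xFFFF = 0xA200.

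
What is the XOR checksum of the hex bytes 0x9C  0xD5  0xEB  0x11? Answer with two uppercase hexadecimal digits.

XOR the bytes together:
  start with 0x9C
  0x9C ⊕ 0xD5 = 0x49
  0x49 ⊕ 0xEB = 0xA2
  0xA2 ⊕ 0x11 = 0xB3

B3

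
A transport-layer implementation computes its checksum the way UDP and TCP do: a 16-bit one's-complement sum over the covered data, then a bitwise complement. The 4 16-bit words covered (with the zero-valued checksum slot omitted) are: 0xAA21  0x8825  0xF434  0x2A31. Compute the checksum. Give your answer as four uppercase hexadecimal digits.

One's-complement addition (fold any carry out of bit 15 back into bit 0):
  0xAA21 + 0x8825 = 0x13246 → wrap carry → 0x3247
  0x3247 + 0xF434 = 0x1267B → wrap carry → 0x267C
  0x267C + 0x2A31 = 0x050AD
One's-complement sum = 0x50AD.
Checksum = ~0x50AD & 0xFFFF = 0xAF52.

AF52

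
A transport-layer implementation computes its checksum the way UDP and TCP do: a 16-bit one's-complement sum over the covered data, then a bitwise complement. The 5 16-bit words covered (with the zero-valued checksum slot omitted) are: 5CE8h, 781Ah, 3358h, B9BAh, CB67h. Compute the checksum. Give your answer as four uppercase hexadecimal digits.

7282

One's-complement addition (fold any carry out of bit 15 back into bit 0):
  0x5CE8 + 0x781A = 0x0D502
  0xD502 + 0x3358 = 0x1085A → wrap carry → 0x085B
  0x085B + 0xB9BA = 0x0C215
  0xC215 + 0xCB67 = 0x18D7C → wrap carry → 0x8D7D
One's-complement sum = 0x8D7D.
Checksum = ~0x8D7D & 0xFFFF = 0x7282.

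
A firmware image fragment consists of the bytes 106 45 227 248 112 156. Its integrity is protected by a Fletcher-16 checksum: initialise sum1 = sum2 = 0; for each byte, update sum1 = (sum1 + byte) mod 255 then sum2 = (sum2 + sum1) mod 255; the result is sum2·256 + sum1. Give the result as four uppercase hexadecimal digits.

5881

Running sums (mod 255):
  after byte 0 (106): sum1=106, sum2=106
  after byte 1 (45): sum1=151, sum2=2
  after byte 2 (227): sum1=123, sum2=125
  after byte 3 (248): sum1=116, sum2=241
  after byte 4 (112): sum1=228, sum2=214
  after byte 5 (156): sum1=129, sum2=88
Checksum = sum2·256 + sum1 = 88·256 + 129 = 22657 = 0x5881.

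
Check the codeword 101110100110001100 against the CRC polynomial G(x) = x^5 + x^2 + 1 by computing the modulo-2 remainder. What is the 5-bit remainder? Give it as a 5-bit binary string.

11111

Modulo-2 division of 101110100110001100 by 100101:
  pos 0: 101110 XOR 100101 = 001011
  pos 2: 101110 XOR 100101 = 001011
  pos 4: 101101 XOR 100101 = 001000
  pos 6: 100010 XOR 100101 = 000111
  pos 9: 111001 XOR 100101 = 011100
  pos 10: 111001 XOR 100101 = 011100
  pos 11: 111000 XOR 100101 = 011101
  pos 12: 111010 XOR 100101 = 011111
Remainder = 11111 (nonzero — an error is detected).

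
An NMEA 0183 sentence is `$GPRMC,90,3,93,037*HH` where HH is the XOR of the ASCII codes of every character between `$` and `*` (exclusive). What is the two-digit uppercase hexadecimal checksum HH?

XOR the ASCII codes of the payload characters:
  'G' = 0x47 → acc = 0x47
  'P' = 0x50 → acc = 0x17
  'R' = 0x52 → acc = 0x45
  'M' = 0x4D → acc = 0x08
  'C' = 0x43 → acc = 0x4B
  ',' = 0x2C → acc = 0x67
  '9' = 0x39 → acc = 0x5E
  '0' = 0x30 → acc = 0x6E
  ',' = 0x2C → acc = 0x42
  '3' = 0x33 → acc = 0x71
  ',' = 0x2C → acc = 0x5D
  '9' = 0x39 → acc = 0x64
  '3' = 0x33 → acc = 0x57
  ',' = 0x2C → acc = 0x7B
  '0' = 0x30 → acc = 0x4B
  '3' = 0x33 → acc = 0x78
  '7' = 0x37 → acc = 0x4F
Checksum = 0x4F.

4F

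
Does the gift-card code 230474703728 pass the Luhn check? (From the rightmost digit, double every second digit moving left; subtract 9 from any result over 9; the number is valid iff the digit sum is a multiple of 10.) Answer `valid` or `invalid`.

From the right, keep odd positions and double even positions (subtract 9 from any doubled value over 9):
  doubled (positions 2,4,...): 4 6 5 5 0 4 → sum 24
  kept (positions 1,3,...): 8 7 0 4 4 3 → sum 26
Total = 50.
50 mod 10 = 0, so the number is valid.

valid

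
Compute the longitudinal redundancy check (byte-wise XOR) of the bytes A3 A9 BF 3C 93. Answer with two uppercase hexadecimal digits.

1A

XOR the bytes together:
  start with 0xA3
  0xA3 ⊕ 0xA9 = 0x0A
  0x0A ⊕ 0xBF = 0xB5
  0xB5 ⊕ 0x3C = 0x89
  0x89 ⊕ 0x93 = 0x1A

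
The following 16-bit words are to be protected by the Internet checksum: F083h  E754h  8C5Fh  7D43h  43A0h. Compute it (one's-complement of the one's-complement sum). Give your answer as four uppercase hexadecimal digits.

One's-complement addition (fold any carry out of bit 15 back into bit 0):
  0xF083 + 0xE754 = 0x1D7D7 → wrap carry → 0xD7D8
  0xD7D8 + 0x8C5F = 0x16437 → wrap carry → 0x6438
  0x6438 + 0x7D43 = 0x0E17B
  0xE17B + 0x43A0 = 0x1251B → wrap carry → 0x251C
One's-complement sum = 0x251C.
Checksum = ~0x251C & 0xFFFF = 0xDAE3.

DAE3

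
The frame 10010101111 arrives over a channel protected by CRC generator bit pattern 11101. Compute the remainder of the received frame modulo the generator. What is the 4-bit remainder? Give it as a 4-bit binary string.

0001

Modulo-2 division of 10010101111 by 11101:
  pos 0: 10010 XOR 11101 = 01111
  pos 1: 11111 XOR 11101 = 00010
  pos 4: 10011 XOR 11101 = 01110
  pos 5: 11101 XOR 11101 = 00000
Remainder = 0001 (nonzero — an error is detected).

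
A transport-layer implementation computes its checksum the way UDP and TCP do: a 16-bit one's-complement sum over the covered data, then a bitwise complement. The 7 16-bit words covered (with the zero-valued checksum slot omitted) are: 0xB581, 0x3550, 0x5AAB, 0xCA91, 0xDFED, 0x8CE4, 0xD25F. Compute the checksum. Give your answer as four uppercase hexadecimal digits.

B0BE

One's-complement addition (fold any carry out of bit 15 back into bit 0):
  0xB581 + 0x3550 = 0x0EAD1
  0xEAD1 + 0x5AAB = 0x1457C → wrap carry → 0x457D
  0x457D + 0xCA91 = 0x1100E → wrap carry → 0x100F
  0x100F + 0xDFED = 0x0EFFC
  0xEFFC + 0x8CE4 = 0x17CE0 → wrap carry → 0x7CE1
  0x7CE1 + 0xD25F = 0x14F40 → wrap carry → 0x4F41
One's-complement sum = 0x4F41.
Checksum = ~0x4F41 & 0xFFFF = 0xB0BE.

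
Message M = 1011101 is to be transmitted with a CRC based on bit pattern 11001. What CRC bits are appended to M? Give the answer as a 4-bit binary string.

Append 4 zeros: 10111010000. Divide by 11001 (XOR where the leading bit is 1):
  pos 0: 10111 XOR 11001 = 01110
  pos 1: 11100 XOR 11001 = 00101
  pos 3: 10110 XOR 11001 = 01111
  pos 4: 11110 XOR 11001 = 00111
  pos 6: 11100 XOR 11001 = 00101
Remainder (last 4 bits) = 0101. This is the CRC / FCS.

0101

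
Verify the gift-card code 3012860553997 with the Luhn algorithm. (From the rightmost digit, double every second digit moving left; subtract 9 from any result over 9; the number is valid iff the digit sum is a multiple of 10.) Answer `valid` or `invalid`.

invalid

From the right, keep odd positions and double even positions (subtract 9 from any doubled value over 9):
  doubled (positions 2,4,...): 9 6 1 3 4 0 → sum 23
  kept (positions 1,3,...): 7 9 5 0 8 1 3 → sum 33
Total = 56.
56 mod 10 = 6, so the number is invalid.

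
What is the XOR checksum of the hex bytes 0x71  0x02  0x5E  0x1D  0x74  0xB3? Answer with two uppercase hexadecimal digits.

XOR the bytes together:
  start with 0x71
  0x71 ⊕ 0x02 = 0x73
  0x73 ⊕ 0x5E = 0x2D
  0x2D ⊕ 0x1D = 0x30
  0x30 ⊕ 0x74 = 0x44
  0x44 ⊕ 0xB3 = 0xF7

F7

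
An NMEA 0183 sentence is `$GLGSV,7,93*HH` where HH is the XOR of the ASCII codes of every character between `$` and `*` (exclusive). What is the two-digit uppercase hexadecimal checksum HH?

XOR the ASCII codes of the payload characters:
  'G' = 0x47 → acc = 0x47
  'L' = 0x4C → acc = 0x0B
  'G' = 0x47 → acc = 0x4C
  'S' = 0x53 → acc = 0x1F
  'V' = 0x56 → acc = 0x49
  ',' = 0x2C → acc = 0x65
  '7' = 0x37 → acc = 0x52
  ',' = 0x2C → acc = 0x7E
  '9' = 0x39 → acc = 0x47
  '3' = 0x33 → acc = 0x74
Checksum = 0x74.

74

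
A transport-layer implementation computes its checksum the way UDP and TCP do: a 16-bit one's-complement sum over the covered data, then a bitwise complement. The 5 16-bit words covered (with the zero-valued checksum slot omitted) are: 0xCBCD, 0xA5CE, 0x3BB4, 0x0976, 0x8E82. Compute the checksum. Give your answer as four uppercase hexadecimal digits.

One's-complement addition (fold any carry out of bit 15 back into bit 0):
  0xCBCD + 0xA5CE = 0x1719B → wrap carry → 0x719C
  0x719C + 0x3BB4 = 0x0AD50
  0xAD50 + 0x0976 = 0x0B6C6
  0xB6C6 + 0x8E82 = 0x14548 → wrap carry → 0x4549
One's-complement sum = 0x4549.
Checksum = ~0x4549 & 0xFFFF = 0xBAB6.

BAB6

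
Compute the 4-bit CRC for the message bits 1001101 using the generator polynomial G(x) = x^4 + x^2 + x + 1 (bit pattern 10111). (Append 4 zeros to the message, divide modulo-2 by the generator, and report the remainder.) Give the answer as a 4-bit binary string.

0101

Append 4 zeros: 10011010000. Divide by 10111 (XOR where the leading bit is 1):
  pos 0: 10011 XOR 10111 = 00100
  pos 2: 10001 XOR 10111 = 00110
  pos 4: 11000 XOR 10111 = 01111
  pos 5: 11110 XOR 10111 = 01001
  pos 6: 10010 XOR 10111 = 00101
Remainder (last 4 bits) = 0101. This is the CRC / FCS.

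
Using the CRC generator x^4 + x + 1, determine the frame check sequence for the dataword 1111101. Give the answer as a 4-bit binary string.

1100

Append 4 zeros: 11111010000. Divide by 10011 (XOR where the leading bit is 1):
  pos 0: 11111 XOR 10011 = 01100
  pos 1: 11000 XOR 10011 = 01011
  pos 2: 10111 XOR 10011 = 00100
  pos 4: 10000 XOR 10011 = 00011
Remainder (last 4 bits) = 1100. This is the CRC / FCS.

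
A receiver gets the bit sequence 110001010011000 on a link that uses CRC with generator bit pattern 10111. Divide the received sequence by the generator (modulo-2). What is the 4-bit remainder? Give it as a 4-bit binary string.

Modulo-2 division of 110001010011000 by 10111:
  pos 0: 11000 XOR 10111 = 01111
  pos 1: 11111 XOR 10111 = 01000
  pos 2: 10000 XOR 10111 = 00111
  pos 4: 11110 XOR 10111 = 01001
  pos 5: 10010 XOR 10111 = 00101
  pos 7: 10111 XOR 10111 = 00000
Remainder = 0000 (zero — the frame passes the CRC check).

0000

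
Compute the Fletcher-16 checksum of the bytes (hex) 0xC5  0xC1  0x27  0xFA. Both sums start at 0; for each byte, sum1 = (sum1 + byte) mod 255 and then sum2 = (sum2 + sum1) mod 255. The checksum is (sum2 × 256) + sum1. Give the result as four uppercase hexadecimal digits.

A5A9

Running sums (mod 255):
  after byte 0 (0xC5): sum1=197, sum2=197
  after byte 1 (0xC1): sum1=135, sum2=77
  after byte 2 (0x27): sum1=174, sum2=251
  after byte 3 (0xFA): sum1=169, sum2=165
Checksum = sum2·256 + sum1 = 165·256 + 169 = 42409 = 0xA5A9.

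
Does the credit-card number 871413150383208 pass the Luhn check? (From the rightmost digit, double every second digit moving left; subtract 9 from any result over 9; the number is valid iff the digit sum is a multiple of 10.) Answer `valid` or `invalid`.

From the right, keep odd positions and double even positions (subtract 9 from any doubled value over 9):
  doubled (positions 2,4,...): 0 6 6 1 6 8 5 → sum 32
  kept (positions 1,3,...): 8 2 8 0 1 1 1 8 → sum 29
Total = 61.
61 mod 10 = 1, so the number is invalid.

invalid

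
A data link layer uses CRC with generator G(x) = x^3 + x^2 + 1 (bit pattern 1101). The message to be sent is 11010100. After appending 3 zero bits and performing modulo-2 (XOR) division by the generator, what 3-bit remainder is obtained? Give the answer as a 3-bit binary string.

011

Append 3 zeros: 11010100000. Divide by 1101 (XOR where the leading bit is 1):
  pos 0: 1101 XOR 1101 = 0000
  pos 5: 1000 XOR 1101 = 0101
  pos 6: 1010 XOR 1101 = 0111
  pos 7: 1110 XOR 1101 = 0011
Remainder (last 3 bits) = 011. This is the CRC / FCS.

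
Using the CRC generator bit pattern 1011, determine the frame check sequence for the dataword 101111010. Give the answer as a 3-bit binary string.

010

Append 3 zeros: 101111010000. Divide by 1011 (XOR where the leading bit is 1):
  pos 0: 1011 XOR 1011 = 0000
  pos 4: 1101 XOR 1011 = 0110
  pos 5: 1100 XOR 1011 = 0111
  pos 6: 1110 XOR 1011 = 0101
  pos 7: 1010 XOR 1011 = 0001
Remainder (last 3 bits) = 010. This is the CRC / FCS.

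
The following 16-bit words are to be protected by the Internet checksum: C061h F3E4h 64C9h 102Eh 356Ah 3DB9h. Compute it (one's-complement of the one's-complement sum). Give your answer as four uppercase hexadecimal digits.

One's-complement addition (fold any carry out of bit 15 back into bit 0):
  0xC061 + 0xF3E4 = 0x1B445 → wrap carry → 0xB446
  0xB446 + 0x64C9 = 0x1190F → wrap carry → 0x1910
  0x1910 + 0x102E = 0x0293E
  0x293E + 0x356A = 0x05EA8
  0x5EA8 + 0x3DB9 = 0x09C61
One's-complement sum = 0x9C61.
Checksum = ~0x9C61 & 0xFFFF = 0x639E.

639E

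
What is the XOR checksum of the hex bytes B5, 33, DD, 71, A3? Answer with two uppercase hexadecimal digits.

XOR the bytes together:
  start with 0xB5
  0xB5 ⊕ 0x33 = 0x86
  0x86 ⊕ 0xDD = 0x5B
  0x5B ⊕ 0x71 = 0x2A
  0x2A ⊕ 0xA3 = 0x89

89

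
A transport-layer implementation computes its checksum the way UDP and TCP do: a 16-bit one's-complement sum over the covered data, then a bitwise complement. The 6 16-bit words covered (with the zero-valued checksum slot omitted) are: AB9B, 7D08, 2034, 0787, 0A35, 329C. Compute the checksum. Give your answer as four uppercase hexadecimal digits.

One's-complement addition (fold any carry out of bit 15 back into bit 0):
  0xAB9B + 0x7D08 = 0x128A3 → wrap carry → 0x28A4
  0x28A4 + 0x2034 = 0x048D8
  0x48D8 + 0x0787 = 0x0505F
  0x505F + 0x0A35 = 0x05A94
  0x5A94 + 0x329C = 0x08D30
One's-complement sum = 0x8D30.
Checksum = ~0x8D30 & 0xFFFF = 0x72CF.

72CF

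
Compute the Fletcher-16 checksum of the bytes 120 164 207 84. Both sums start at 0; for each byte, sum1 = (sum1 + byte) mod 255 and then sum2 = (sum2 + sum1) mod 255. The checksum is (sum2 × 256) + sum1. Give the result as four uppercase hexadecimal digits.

C341

Running sums (mod 255):
  after byte 0 (120): sum1=120, sum2=120
  after byte 1 (164): sum1=29, sum2=149
  after byte 2 (207): sum1=236, sum2=130
  after byte 3 (84): sum1=65, sum2=195
Checksum = sum2·256 + sum1 = 195·256 + 65 = 49985 = 0xC341.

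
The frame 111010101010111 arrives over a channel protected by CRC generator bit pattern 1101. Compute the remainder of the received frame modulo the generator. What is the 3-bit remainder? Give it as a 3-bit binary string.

Modulo-2 division of 111010101010111 by 1101:
  pos 0: 1110 XOR 1101 = 0011
  pos 2: 1110 XOR 1101 = 0011
  pos 4: 1110 XOR 1101 = 0011
  pos 6: 1110 XOR 1101 = 0011
  pos 8: 1110 XOR 1101 = 0011
  pos 10: 1111 XOR 1101 = 0010
Remainder = 101 (nonzero — an error is detected).

101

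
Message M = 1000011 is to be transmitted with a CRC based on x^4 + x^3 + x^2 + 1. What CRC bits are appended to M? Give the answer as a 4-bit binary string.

Append 4 zeros: 10000110000. Divide by 11101 (XOR where the leading bit is 1):
  pos 0: 10000 XOR 11101 = 01101
  pos 1: 11011 XOR 11101 = 00110
  pos 3: 11010 XOR 11101 = 00111
  pos 5: 11100 XOR 11101 = 00001
Remainder (last 4 bits) = 0010. This is the CRC / FCS.

0010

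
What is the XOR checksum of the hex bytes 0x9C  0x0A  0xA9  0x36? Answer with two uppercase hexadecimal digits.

XOR the bytes together:
  start with 0x9C
  0x9C ⊕ 0x0A = 0x96
  0x96 ⊕ 0xA9 = 0x3F
  0x3F ⊕ 0x36 = 0x09

09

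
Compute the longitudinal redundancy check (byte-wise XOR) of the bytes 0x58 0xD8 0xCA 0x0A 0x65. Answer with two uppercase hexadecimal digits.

25

XOR the bytes together:
  start with 0x58
  0x58 ⊕ 0xD8 = 0x80
  0x80 ⊕ 0xCA = 0x4A
  0x4A ⊕ 0x0A = 0x40
  0x40 ⊕ 0x65 = 0x25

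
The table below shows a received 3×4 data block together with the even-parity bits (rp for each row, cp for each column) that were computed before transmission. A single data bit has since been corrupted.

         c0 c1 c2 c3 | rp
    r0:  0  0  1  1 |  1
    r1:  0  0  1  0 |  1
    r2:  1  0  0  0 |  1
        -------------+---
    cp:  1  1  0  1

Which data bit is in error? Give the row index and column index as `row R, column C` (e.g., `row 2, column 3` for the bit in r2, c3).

row 0, column 1

Recompute each row's even parity and compare to rp:
  r0: data parity 0, sent rp 1 → mismatch
  r1: data parity 1, sent rp 1 → ok
  r2: data parity 1, sent rp 1 → ok
Recompute each column's even parity and compare to cp:
  c0: data parity 1, sent cp 1 → ok
  c1: data parity 0, sent cp 1 → mismatch
  c2: data parity 0, sent cp 0 → ok
  c3: data parity 1, sent cp 1 → ok
Exactly one row (r0) and one column (c1) fail → the flipped bit is at their intersection.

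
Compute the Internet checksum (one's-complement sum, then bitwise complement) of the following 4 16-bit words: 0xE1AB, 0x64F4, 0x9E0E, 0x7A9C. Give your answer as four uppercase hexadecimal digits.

One's-complement addition (fold any carry out of bit 15 back into bit 0):
  0xE1AB + 0x64F4 = 0x1469F → wrap carry → 0x46A0
  0x46A0 + 0x9E0E = 0x0E4AE
  0xE4AE + 0x7A9C = 0x15F4A → wrap carry → 0x5F4B
One's-complement sum = 0x5F4B.
Checksum = ~0x5F4B & 0xFFFF = 0xA0B4.

A0B4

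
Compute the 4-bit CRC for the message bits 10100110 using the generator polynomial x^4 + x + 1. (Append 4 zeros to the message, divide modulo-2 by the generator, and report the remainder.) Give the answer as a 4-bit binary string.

Append 4 zeros: 101001100000. Divide by 10011 (XOR where the leading bit is 1):
  pos 0: 10100 XOR 10011 = 00111
  pos 2: 11111 XOR 10011 = 01100
  pos 3: 11000 XOR 10011 = 01011
  pos 4: 10110 XOR 10011 = 00101
  pos 6: 10100 XOR 10011 = 00111
Remainder (last 4 bits) = 1110. This is the CRC / FCS.

1110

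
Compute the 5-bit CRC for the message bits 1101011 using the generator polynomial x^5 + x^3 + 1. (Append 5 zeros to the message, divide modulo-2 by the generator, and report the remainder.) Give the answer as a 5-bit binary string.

11101

Append 5 zeros: 110101100000. Divide by 101001 (XOR where the leading bit is 1):
  pos 0: 110101 XOR 101001 = 011100
  pos 1: 111001 XOR 101001 = 010000
  pos 2: 100000 XOR 101001 = 001001
  pos 4: 100100 XOR 101001 = 001101
  pos 6: 110100 XOR 101001 = 011101
Remainder (last 5 bits) = 11101. This is the CRC / FCS.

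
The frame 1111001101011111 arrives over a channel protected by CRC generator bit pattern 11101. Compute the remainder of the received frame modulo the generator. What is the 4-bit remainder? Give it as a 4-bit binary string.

Modulo-2 division of 1111001101011111 by 11101:
  pos 0: 11110 XOR 11101 = 00011
  pos 3: 11011 XOR 11101 = 00110
  pos 5: 11001 XOR 11101 = 00100
  pos 7: 10001 XOR 11101 = 01100
  pos 8: 11001 XOR 11101 = 00100
  pos 10: 10011 XOR 11101 = 01110
  pos 11: 11101 XOR 11101 = 00000
Remainder = 0000 (zero — the frame passes the CRC check).

0000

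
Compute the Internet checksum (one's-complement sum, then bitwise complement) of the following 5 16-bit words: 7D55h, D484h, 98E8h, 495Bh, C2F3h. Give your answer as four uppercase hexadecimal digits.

One's-complement addition (fold any carry out of bit 15 back into bit 0):
  0x7D55 + 0xD484 = 0x151D9 → wrap carry → 0x51DA
  0x51DA + 0x98E8 = 0x0EAC2
  0xEAC2 + 0x495B = 0x1341D → wrap carry → 0x341E
  0x341E + 0xC2F3 = 0x0F711
One's-complement sum = 0xF711.
Checksum = ~0xF711 & 0xFFFF = 0x08EE.

08EE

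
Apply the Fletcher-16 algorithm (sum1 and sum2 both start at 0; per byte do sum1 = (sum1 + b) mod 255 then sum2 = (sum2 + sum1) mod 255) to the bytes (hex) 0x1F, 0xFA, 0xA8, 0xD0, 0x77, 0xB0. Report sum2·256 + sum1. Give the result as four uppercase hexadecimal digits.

Running sums (mod 255):
  after byte 0 (0x1F): sum1=31, sum2=31
  after byte 1 (0xFA): sum1=26, sum2=57
  after byte 2 (0xA8): sum1=194, sum2=251
  after byte 3 (0xD0): sum1=147, sum2=143
  after byte 4 (0x77): sum1=11, sum2=154
  after byte 5 (0xB0): sum1=187, sum2=86
Checksum = sum2·256 + sum1 = 86·256 + 187 = 22203 = 0x56BB.

56BB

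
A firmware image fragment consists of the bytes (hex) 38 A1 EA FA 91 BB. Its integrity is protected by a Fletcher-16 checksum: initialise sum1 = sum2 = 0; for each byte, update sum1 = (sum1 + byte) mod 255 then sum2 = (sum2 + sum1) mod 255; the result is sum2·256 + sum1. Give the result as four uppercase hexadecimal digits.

F40D

Running sums (mod 255):
  after byte 0 (38): sum1=56, sum2=56
  after byte 1 (A1): sum1=217, sum2=18
  after byte 2 (EA): sum1=196, sum2=214
  after byte 3 (FA): sum1=191, sum2=150
  after byte 4 (91): sum1=81, sum2=231
  after byte 5 (BB): sum1=13, sum2=244
Checksum = sum2·256 + sum1 = 244·256 + 13 = 62477 = 0xF40D.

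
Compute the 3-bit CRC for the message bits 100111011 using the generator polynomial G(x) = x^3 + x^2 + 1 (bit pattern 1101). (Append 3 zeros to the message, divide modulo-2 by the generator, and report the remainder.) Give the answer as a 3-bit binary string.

000

Append 3 zeros: 100111011000. Divide by 1101 (XOR where the leading bit is 1):
  pos 0: 1001 XOR 1101 = 0100
  pos 1: 1001 XOR 1101 = 0100
  pos 2: 1001 XOR 1101 = 0100
  pos 3: 1000 XOR 1101 = 0101
  pos 4: 1011 XOR 1101 = 0110
  pos 5: 1101 XOR 1101 = 0000
Remainder (last 3 bits) = 000. This is the CRC / FCS.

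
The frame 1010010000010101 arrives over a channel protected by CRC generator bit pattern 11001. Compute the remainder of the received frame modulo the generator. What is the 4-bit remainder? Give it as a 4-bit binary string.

0001

Modulo-2 division of 1010010000010101 by 11001:
  pos 0: 10100 XOR 11001 = 01101
  pos 1: 11011 XOR 11001 = 00010
  pos 4: 10000 XOR 11001 = 01001
  pos 5: 10010 XOR 11001 = 01011
  pos 6: 10110 XOR 11001 = 01111
  pos 7: 11111 XOR 11001 = 00110
  pos 9: 11001 XOR 11001 = 00000
Remainder = 0001 (nonzero — an error is detected).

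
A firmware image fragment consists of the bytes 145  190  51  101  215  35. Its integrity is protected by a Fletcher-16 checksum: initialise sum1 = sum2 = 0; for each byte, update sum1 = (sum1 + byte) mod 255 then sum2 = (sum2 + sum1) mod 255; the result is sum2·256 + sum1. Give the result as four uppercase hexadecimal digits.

Running sums (mod 255):
  after byte 0 (145): sum1=145, sum2=145
  after byte 1 (190): sum1=80, sum2=225
  after byte 2 (51): sum1=131, sum2=101
  after byte 3 (101): sum1=232, sum2=78
  after byte 4 (215): sum1=192, sum2=15
  after byte 5 (35): sum1=227, sum2=242
Checksum = sum2·256 + sum1 = 242·256 + 227 = 62179 = 0xF2E3.

F2E3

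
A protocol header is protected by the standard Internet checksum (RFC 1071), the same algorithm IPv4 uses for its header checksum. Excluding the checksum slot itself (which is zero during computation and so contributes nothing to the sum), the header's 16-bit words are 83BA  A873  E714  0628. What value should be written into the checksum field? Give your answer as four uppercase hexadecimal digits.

One's-complement addition (fold any carry out of bit 15 back into bit 0):
  0x83BA + 0xA873 = 0x12C2D → wrap carry → 0x2C2E
  0x2C2E + 0xE714 = 0x11342 → wrap carry → 0x1343
  0x1343 + 0x0628 = 0x0196B
One's-complement sum = 0x196B.
Checksum = ~0x196B & 0xFFFF = 0xE694.

E694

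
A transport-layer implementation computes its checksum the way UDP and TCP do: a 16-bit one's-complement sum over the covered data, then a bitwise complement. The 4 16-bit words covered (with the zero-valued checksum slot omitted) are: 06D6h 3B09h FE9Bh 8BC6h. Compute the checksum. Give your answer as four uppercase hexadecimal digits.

33BE

One's-complement addition (fold any carry out of bit 15 back into bit 0):
  0x06D6 + 0x3B09 = 0x041DF
  0x41DF + 0xFE9B = 0x1407A → wrap carry → 0x407B
  0x407B + 0x8BC6 = 0x0CC41
One's-complement sum = 0xCC41.
Checksum = ~0xCC41 & 0xFFFF = 0x33BE.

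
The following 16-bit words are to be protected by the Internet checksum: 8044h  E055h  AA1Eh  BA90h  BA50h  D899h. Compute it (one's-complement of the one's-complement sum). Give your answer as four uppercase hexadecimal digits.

A7CB

One's-complement addition (fold any carry out of bit 15 back into bit 0):
  0x8044 + 0xE055 = 0x16099 → wrap carry → 0x609A
  0x609A + 0xAA1E = 0x10AB8 → wrap carry → 0x0AB9
  0x0AB9 + 0xBA90 = 0x0C549
  0xC549 + 0xBA50 = 0x17F99 → wrap carry → 0x7F9A
  0x7F9A + 0xD899 = 0x15833 → wrap carry → 0x5834
One's-complement sum = 0x5834.
Checksum = ~0x5834 & 0xFFFF = 0xA7CB.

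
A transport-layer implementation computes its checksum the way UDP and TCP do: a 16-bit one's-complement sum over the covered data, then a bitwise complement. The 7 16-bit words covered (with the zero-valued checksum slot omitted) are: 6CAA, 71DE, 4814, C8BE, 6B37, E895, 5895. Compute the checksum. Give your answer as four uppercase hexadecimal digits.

One's-complement addition (fold any carry out of bit 15 back into bit 0):
  0x6CAA + 0x71DE = 0x0DE88
  0xDE88 + 0x4814 = 0x1269C → wrap carry → 0x269D
  0x269D + 0xC8BE = 0x0EF5B
  0xEF5B + 0x6B37 = 0x15A92 → wrap carry → 0x5A93
  0x5A93 + 0xE895 = 0x14328 → wrap carry → 0x4329
  0x4329 + 0x5895 = 0x09BBE
One's-complement sum = 0x9BBE.
Checksum = ~0x9BBE & 0xFFFF = 0x6441.

6441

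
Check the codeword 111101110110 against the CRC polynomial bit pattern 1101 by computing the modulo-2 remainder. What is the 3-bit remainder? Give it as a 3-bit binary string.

000

Modulo-2 division of 111101110110 by 1101:
  pos 0: 1111 XOR 1101 = 0010
  pos 2: 1001 XOR 1101 = 0100
  pos 3: 1001 XOR 1101 = 0100
  pos 4: 1001 XOR 1101 = 0100
  pos 5: 1000 XOR 1101 = 0101
  pos 6: 1011 XOR 1101 = 0110
  pos 7: 1101 XOR 1101 = 0000
Remainder = 000 (zero — the frame passes the CRC check).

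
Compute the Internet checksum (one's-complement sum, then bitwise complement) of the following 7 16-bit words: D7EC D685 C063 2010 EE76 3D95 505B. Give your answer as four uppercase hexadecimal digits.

One's-complement addition (fold any carry out of bit 15 back into bit 0):
  0xD7EC + 0xD685 = 0x1AE71 → wrap carry → 0xAE72
  0xAE72 + 0xC063 = 0x16ED5 → wrap carry → 0x6ED6
  0x6ED6 + 0x2010 = 0x08EE6
  0x8EE6 + 0xEE76 = 0x17D5C → wrap carry → 0x7D5D
  0x7D5D + 0x3D95 = 0x0BAF2
  0xBAF2 + 0x505B = 0x10B4D → wrap carry → 0x0B4E
One's-complement sum = 0x0B4E.
Checksum = ~0x0B4E & 0xFFFF = 0xF4B1.

F4B1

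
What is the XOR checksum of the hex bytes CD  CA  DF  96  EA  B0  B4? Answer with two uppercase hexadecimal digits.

XOR the bytes together:
  start with 0xCD
  0xCD ⊕ 0xCA = 0x07
  0x07 ⊕ 0xDF = 0xD8
  0xD8 ⊕ 0x96 = 0x4E
  0x4E ⊕ 0xEA = 0xA4
  0xA4 ⊕ 0xB0 = 0x14
  0x14 ⊕ 0xB4 = 0xA0

A0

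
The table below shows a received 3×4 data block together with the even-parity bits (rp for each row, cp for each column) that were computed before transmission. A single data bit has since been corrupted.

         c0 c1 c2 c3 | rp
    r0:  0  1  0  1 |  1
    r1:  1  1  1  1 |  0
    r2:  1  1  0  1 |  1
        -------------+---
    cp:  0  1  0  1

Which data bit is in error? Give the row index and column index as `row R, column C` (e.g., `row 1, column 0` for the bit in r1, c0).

row 0, column 2

Recompute each row's even parity and compare to rp:
  r0: data parity 0, sent rp 1 → mismatch
  r1: data parity 0, sent rp 0 → ok
  r2: data parity 1, sent rp 1 → ok
Recompute each column's even parity and compare to cp:
  c0: data parity 0, sent cp 0 → ok
  c1: data parity 1, sent cp 1 → ok
  c2: data parity 1, sent cp 0 → mismatch
  c3: data parity 1, sent cp 1 → ok
Exactly one row (r0) and one column (c2) fail → the flipped bit is at their intersection.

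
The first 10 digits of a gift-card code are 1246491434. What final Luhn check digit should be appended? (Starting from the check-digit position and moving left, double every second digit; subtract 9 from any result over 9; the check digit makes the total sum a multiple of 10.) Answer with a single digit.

5

Partial digits right→left: 4 3 4 1 9 4 6 4 2 1
Double every second digit counting from the check-digit position (so the 1st, 3rd, 5th, ... of the partial from the right).
  doubled (with −9 where >9): 8 8 9 3 4 → sum 32
  kept as-is: 3 1 4 4 1 → sum 13
Total = 32 + 13 = 45.
Check digit = (10 − (45 mod 10)) mod 10 = 5.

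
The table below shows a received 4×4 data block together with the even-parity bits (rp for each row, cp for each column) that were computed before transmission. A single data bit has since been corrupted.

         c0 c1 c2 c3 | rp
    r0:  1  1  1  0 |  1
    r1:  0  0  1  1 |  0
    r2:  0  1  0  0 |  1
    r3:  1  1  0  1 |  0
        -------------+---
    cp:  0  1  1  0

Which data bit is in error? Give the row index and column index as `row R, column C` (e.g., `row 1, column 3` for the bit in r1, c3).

row 3, column 2

Recompute each row's even parity and compare to rp:
  r0: data parity 1, sent rp 1 → ok
  r1: data parity 0, sent rp 0 → ok
  r2: data parity 1, sent rp 1 → ok
  r3: data parity 1, sent rp 0 → mismatch
Recompute each column's even parity and compare to cp:
  c0: data parity 0, sent cp 0 → ok
  c1: data parity 1, sent cp 1 → ok
  c2: data parity 0, sent cp 1 → mismatch
  c3: data parity 0, sent cp 0 → ok
Exactly one row (r3) and one column (c2) fail → the flipped bit is at their intersection.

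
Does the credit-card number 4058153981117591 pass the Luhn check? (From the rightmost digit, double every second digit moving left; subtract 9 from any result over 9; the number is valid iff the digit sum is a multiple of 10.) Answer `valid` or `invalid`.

From the right, keep odd positions and double even positions (subtract 9 from any doubled value over 9):
  doubled (positions 2,4,...): 9 5 2 7 6 2 1 8 → sum 40
  kept (positions 1,3,...): 1 5 1 1 9 5 8 0 → sum 30
Total = 70.
70 mod 10 = 0, so the number is valid.

valid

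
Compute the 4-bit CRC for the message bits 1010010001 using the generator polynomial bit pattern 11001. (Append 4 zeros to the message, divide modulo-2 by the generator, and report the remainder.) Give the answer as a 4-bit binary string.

1100

Append 4 zeros: 10100100010000. Divide by 11001 (XOR where the leading bit is 1):
  pos 0: 10100 XOR 11001 = 01101
  pos 1: 11011 XOR 11001 = 00010
  pos 4: 10000 XOR 11001 = 01001
  pos 5: 10011 XOR 11001 = 01010
  pos 6: 10100 XOR 11001 = 01101
  pos 7: 11010 XOR 11001 = 00011
Remainder (last 4 bits) = 1100. This is the CRC / FCS.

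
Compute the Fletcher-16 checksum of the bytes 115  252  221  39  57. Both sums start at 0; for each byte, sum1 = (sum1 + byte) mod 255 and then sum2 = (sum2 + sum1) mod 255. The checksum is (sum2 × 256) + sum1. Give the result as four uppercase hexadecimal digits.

Running sums (mod 255):
  after byte 0 (115): sum1=115, sum2=115
  after byte 1 (252): sum1=112, sum2=227
  after byte 2 (221): sum1=78, sum2=50
  after byte 3 (39): sum1=117, sum2=167
  after byte 4 (57): sum1=174, sum2=86
Checksum = sum2·256 + sum1 = 86·256 + 174 = 22190 = 0x56AE.

56AE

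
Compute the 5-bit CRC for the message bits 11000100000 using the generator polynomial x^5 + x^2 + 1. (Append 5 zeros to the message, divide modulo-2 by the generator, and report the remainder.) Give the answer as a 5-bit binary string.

Append 5 zeros: 1100010000000000. Divide by 100101 (XOR where the leading bit is 1):
  pos 0: 110001 XOR 100101 = 010100
  pos 1: 101000 XOR 100101 = 001101
  pos 3: 110100 XOR 100101 = 010001
  pos 4: 100010 XOR 100101 = 000111
  pos 7: 111000 XOR 100101 = 011101
  pos 8: 111010 XOR 100101 = 011111
  pos 9: 111110 XOR 100101 = 011011
  pos 10: 110110 XOR 100101 = 010011
Remainder (last 5 bits) = 10011. This is the CRC / FCS.

10011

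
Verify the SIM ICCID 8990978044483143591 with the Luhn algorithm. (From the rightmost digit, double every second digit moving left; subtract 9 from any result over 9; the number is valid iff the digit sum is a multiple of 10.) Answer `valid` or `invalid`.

invalid

From the right, keep odd positions and double even positions (subtract 9 from any doubled value over 9):
  doubled (positions 2,4,...): 9 6 2 7 8 0 5 0 9 → sum 46
  kept (positions 1,3,...): 1 5 4 3 4 4 8 9 9 8 → sum 55
Total = 101.
101 mod 10 = 1, so the number is invalid.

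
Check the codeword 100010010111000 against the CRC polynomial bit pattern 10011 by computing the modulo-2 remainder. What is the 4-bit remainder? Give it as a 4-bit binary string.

Modulo-2 division of 100010010111000 by 10011:
  pos 0: 10001 XOR 10011 = 00010
  pos 3: 10001 XOR 10011 = 00010
  pos 6: 10011 XOR 10011 = 00000
Remainder = 1000 (nonzero — an error is detected).

1000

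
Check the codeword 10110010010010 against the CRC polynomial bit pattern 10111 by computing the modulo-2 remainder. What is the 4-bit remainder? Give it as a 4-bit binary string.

Modulo-2 division of 10110010010010 by 10111:
  pos 0: 10110 XOR 10111 = 00001
  pos 4: 10100 XOR 10111 = 00011
  pos 7: 11100 XOR 10111 = 01011
  pos 8: 10111 XOR 10111 = 00000
Remainder = 0000 (zero — the frame passes the CRC check).

0000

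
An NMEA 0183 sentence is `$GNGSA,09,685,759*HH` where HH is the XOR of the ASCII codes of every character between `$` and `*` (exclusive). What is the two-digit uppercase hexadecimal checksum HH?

XOR the ASCII codes of the payload characters:
  'G' = 0x47 → acc = 0x47
  'N' = 0x4E → acc = 0x09
  'G' = 0x47 → acc = 0x4E
  'S' = 0x53 → acc = 0x1D
  'A' = 0x41 → acc = 0x5C
  ',' = 0x2C → acc = 0x70
  '0' = 0x30 → acc = 0x40
  '9' = 0x39 → acc = 0x79
  ',' = 0x2C → acc = 0x55
  '6' = 0x36 → acc = 0x63
  '8' = 0x38 → acc = 0x5B
  '5' = 0x35 → acc = 0x6E
  ',' = 0x2C → acc = 0x42
  '7' = 0x37 → acc = 0x75
  '5' = 0x35 → acc = 0x40
  '9' = 0x39 → acc = 0x79
Checksum = 0x79.

79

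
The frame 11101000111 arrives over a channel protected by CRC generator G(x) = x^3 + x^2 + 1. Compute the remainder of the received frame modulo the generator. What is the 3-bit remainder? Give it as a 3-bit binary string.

Modulo-2 division of 11101000111 by 1101:
  pos 0: 1110 XOR 1101 = 0011
  pos 2: 1110 XOR 1101 = 0011
  pos 4: 1100 XOR 1101 = 0001
  pos 7: 1111 XOR 1101 = 0010
Remainder = 010 (nonzero — an error is detected).

010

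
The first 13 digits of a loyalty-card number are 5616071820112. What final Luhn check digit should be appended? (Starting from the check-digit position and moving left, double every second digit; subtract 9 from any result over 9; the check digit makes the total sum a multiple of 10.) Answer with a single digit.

7

Partial digits right→left: 2 1 1 0 2 8 1 7 0 6 1 6 5
Double every second digit counting from the check-digit position (so the 1st, 3rd, 5th, ... of the partial from the right).
  doubled (with −9 where >9): 4 2 4 2 0 2 1 → sum 15
  kept as-is: 1 0 8 7 6 6 → sum 28
Total = 15 + 28 = 43.
Check digit = (10 − (43 mod 10)) mod 10 = 7.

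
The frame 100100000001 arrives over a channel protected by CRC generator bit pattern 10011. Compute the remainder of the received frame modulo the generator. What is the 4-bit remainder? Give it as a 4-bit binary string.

Modulo-2 division of 100100000001 by 10011:
  pos 0: 10010 XOR 10011 = 00001
  pos 4: 10000 XOR 10011 = 00011
  pos 7: 11001 XOR 10011 = 01010
Remainder = 1010 (nonzero — an error is detected).

1010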